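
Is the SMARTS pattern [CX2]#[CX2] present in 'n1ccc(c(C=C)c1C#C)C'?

The pattern [CX2]#[CX2] describes a carbon-carbon triple bond — an alkyne.
The molecule carries an ethynyl group (-C#CH), whose atoms satisfy every constraint of the query, so the pattern matches.

Yes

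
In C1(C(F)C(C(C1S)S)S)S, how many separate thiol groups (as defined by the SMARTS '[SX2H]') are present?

[SX2H] is the SMARTS for a thiol: an aliphatic sulfur with two connections, one being H.
The molecule carries 4 separate instances of a thiol (-SH) meeting every constraint; each maps to a distinct set of atoms, giving 4 matches.

4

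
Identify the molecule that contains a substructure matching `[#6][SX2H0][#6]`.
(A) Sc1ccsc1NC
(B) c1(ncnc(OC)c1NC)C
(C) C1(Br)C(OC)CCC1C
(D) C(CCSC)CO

D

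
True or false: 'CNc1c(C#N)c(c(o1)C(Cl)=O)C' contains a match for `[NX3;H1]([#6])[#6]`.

True

The pattern [NX3;H1]([#6])[#6] describes a trivalent nitrogen with one H, bonded to two carbons — a secondary amine.
The molecule carries an N-methylamino group (-NHCH3), whose atoms satisfy every constraint of the query, so the pattern matches.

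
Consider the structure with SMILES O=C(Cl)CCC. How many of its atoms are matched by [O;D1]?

1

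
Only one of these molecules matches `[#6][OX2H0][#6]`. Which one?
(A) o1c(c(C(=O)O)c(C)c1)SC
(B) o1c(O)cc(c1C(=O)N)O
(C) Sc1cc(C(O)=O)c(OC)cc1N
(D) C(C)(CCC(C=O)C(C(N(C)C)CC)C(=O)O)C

[#6][OX2H0][#6] describes an aliphatic oxygen bridging two carbons with no H on the oxygen (an ether).
(A) has a carboxylic acid group (-C(=O)OH) but the -OH oxygen has H1; the =O is OX1, not OX2.
(B) has a hydroxyl group (-OH) but the oxygen has H1, not H0 bridging two carbons.
(C) contains a methoxy ether (-OCH3), which satisfies every atom and bond constraint.
(D) has a carboxylic acid group (-C(=O)OH) but the -OH oxygen has H1; the =O is OX1, not OX2.
So the answer is (C).

C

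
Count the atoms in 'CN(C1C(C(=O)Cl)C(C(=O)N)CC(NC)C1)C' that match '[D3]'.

7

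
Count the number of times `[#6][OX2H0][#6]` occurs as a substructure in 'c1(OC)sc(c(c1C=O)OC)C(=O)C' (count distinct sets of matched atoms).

[#6][OX2H0][#6] is the SMARTS for an ether: an aliphatic oxygen bridging two carbons with no H on the oxygen.
The molecule carries 2 separate instances of a methoxy ether (-OCH3) meeting every constraint; each maps to a distinct set of atoms, giving 2 matches.

2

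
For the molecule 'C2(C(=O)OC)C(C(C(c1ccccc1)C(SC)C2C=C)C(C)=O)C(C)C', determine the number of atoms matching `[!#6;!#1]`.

The query [!#6;!#1] means: not carbon and not hydrogen — any heteroatom.
Check the 26 heavy atoms by environment: 16× C → no; 1× S → match; 3× O → match; 6× c (aromatic) → no.
Summing the matching environments: 1 + 3 = 4 matching atoms.

4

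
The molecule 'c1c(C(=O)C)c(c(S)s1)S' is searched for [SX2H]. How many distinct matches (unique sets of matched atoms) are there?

[SX2H] is the SMARTS for a thiol: an aliphatic sulfur with two connections, one being H.
The molecule carries 2 separate instances of a thiol (-SH) meeting every constraint; each maps to a distinct set of atoms, giving 2 matches.

2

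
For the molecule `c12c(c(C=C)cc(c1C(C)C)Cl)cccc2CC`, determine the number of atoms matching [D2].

The query [D2] means: atom with exactly two heavy-atom neighbours.
Check the 18 heavy atoms by environment: 6× c (aromatic, D3) → no; 4× c (aromatic, D2) → match; 2× C (D2) → match; 4× C (D1) → no; 1× C (D3) → no; 1× Cl (D1) → no.
Summing the matching environments: 4 + 2 = 6 matching atoms.

6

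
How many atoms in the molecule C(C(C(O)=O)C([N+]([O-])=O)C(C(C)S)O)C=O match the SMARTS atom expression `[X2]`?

The query [X2] means: any atom with exactly two total connections (bonds + H).
Check the 16 heavy atoms by environment: 6× C (X4) → no; 2× O (X2) → match; 1× N (charge +1, X3) → no; 1× O (charge -1, X1) → no; 3× O (X1) → no; 1× S (X2) → match; 2× C (X3) → no.
Summing the matching environments: 2 + 1 = 3 matching atoms.

3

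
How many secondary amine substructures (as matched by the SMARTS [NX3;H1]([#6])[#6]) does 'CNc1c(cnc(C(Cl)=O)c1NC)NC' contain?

3

[NX3;H1]([#6])[#6] is the SMARTS for a secondary amine: a trivalent nitrogen with one H, bonded to two carbons.
The molecule carries 3 separate instances of an N-methylamino group (-NHCH3) meeting every constraint; each maps to a distinct set of atoms, giving 3 matches.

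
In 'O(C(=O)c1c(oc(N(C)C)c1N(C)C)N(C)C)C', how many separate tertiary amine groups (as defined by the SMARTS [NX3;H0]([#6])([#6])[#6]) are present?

[NX3;H0]([#6])([#6])[#6] is the SMARTS for a tertiary amine: a trivalent nitrogen with no H, bonded to three carbons.
The molecule carries 3 separate instances of a dimethylamino group (-N(CH3)2) meeting every constraint; each maps to a distinct set of atoms, giving 3 matches.

3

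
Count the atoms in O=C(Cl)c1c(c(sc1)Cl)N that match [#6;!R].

1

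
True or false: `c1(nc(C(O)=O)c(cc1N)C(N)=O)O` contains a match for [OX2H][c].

The pattern [OX2H][c] describes a hydroxyl oxygen attached to an aromatic carbon — a phenol.
The molecule carries a hydroxyl group (-OH), whose atoms satisfy every constraint of the query, so the pattern matches.

True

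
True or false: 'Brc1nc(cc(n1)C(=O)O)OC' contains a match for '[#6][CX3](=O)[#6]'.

False

The pattern [#6][CX3](=O)[#6] describes a carbonyl carbon (no H) flanked by two carbons — a ketone.
The closest candidate here is a carboxylic acid group (-C(=O)OH), but one neighbour of the carbonyl carbon is O, not C. No other fragment satisfies the full query, so there is no match.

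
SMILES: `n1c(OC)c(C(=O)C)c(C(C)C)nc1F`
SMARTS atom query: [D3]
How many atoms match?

6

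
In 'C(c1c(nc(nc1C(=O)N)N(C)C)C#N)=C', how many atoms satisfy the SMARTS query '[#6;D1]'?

The query [#6;D1] means: carbon bonded to exactly one heavy atom.
Check the 16 heavy atoms by environment: 2× n (aromatic, D2) → no; 4× c (aromatic, D3) → no; 1× C (D3) → no; 1× O (D1) → no; 2× N (D1) → no; 2× C (D2) → no; 3× C (D1) → match; 1× N (D3) → no.
That gives 3 matching atoms.

3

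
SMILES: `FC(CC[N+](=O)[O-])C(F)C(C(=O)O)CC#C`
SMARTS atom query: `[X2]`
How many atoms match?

3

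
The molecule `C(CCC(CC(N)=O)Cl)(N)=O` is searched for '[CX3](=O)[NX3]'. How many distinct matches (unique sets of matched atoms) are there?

[CX3](=O)[NX3] is the SMARTS for an amide: a carbonyl carbon bonded to a trivalent nitrogen.
The molecule carries 2 separate instances of a primary amide (-C(=O)NH2) meeting every constraint; each maps to a distinct set of atoms, giving 2 matches.

2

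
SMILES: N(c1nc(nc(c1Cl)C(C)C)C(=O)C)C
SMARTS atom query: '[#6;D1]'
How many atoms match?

4

The query [#6;D1] means: carbon bonded to exactly one heavy atom.
Check the 15 heavy atoms by environment: 2× n (aromatic, D2) → no; 4× c (aromatic, D3) → no; 2× C (D3) → no; 4× C (D1) → match; 1× O (D1) → no; 1× N (D2) → no; 1× Cl (D1) → no.
That gives 4 matching atoms.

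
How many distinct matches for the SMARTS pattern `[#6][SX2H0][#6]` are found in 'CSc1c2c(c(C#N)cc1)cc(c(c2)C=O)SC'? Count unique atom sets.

[#6][SX2H0][#6] is the SMARTS for a thioether: an aliphatic sulfur bridging two carbons with no H on the sulfur.
The molecule carries 2 separate instances of a methylthio ether (-SCH3) meeting every constraint; each maps to a distinct set of atoms, giving 2 matches.

2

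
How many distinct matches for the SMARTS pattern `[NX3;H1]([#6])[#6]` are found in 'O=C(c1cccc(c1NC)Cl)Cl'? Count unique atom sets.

1

[NX3;H1]([#6])[#6] is the SMARTS for a secondary amine: a trivalent nitrogen with one H, bonded to two carbons.
Exactly one fragment in the molecule meets all constraints, giving 1 match.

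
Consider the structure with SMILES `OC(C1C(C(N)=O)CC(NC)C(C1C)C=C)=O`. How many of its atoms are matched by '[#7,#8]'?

The query [#7,#8] means: nitrogen or oxygen (comma = OR).
Check the 17 heavy atoms by environment: 12× C → no; 2× N → match; 3× O → match.
Summing the matching environments: 2 + 3 = 5 matching atoms.

5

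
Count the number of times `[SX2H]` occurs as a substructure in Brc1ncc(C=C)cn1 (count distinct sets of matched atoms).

0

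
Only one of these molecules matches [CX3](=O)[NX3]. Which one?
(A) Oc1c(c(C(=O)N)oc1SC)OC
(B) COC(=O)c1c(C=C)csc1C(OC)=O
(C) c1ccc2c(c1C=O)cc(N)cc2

A

[CX3](=O)[NX3] describes a carbonyl carbon bonded to a trivalent nitrogen (an amide).
(A) contains a primary amide (-C(=O)NH2), which satisfies every atom and bond constraint.
(B) has a methyl-ester group (-C(=O)OCH3) but the carbonyl is bonded to O, not to an NX3 nitrogen.
(C) has a primary amino group (-NH2) but the -NH2 is not attached to a carbonyl carbon.
So the answer is (A).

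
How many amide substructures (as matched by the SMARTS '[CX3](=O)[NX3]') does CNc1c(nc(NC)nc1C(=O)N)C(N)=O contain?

2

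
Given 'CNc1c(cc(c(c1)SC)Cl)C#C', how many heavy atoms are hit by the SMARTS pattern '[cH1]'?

The query [cH1] means: aromatic carbon bearing exactly one hydrogen.
Check the 13 heavy atoms by environment: 4× c (aromatic, H0) → no; 2× c (aromatic, H1) → match; 1× Cl (H0) → no; 1× N (H1) → no; 2× C (H3) → no; 1× C (H0) → no; 1× C (H1) → no; 1× S (H0) → no.
That gives 2 matching atoms.

2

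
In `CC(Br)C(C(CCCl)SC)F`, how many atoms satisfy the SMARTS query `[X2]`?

1

The query [X2] means: any atom with exactly two total connections (bonds + H).
Check the 11 heavy atoms by environment: 7× C (X4) → no; 1× Br (X1) → no; 1× Cl (X1) → no; 1× S (X2) → match; 1× F (X1) → no.
That gives 1 matching atom.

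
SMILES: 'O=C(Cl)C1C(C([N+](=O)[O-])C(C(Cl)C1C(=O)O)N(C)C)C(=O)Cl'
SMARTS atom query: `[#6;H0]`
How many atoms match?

3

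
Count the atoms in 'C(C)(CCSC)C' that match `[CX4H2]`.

The query [CX4H2] means: sp3 carbon (X4) with exactly two hydrogens.
Check the 7 heavy atoms by environment: 2× C (H2, X4) → match; 1× C (H1, X4) → no; 3× C (H3, X4) → no; 1× S (H0, X2) → no.
That gives 2 matching atoms.

2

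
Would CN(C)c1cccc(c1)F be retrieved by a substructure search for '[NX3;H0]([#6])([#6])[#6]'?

The pattern [NX3;H0]([#6])([#6])[#6] describes a trivalent nitrogen with no H, bonded to three carbons — a tertiary amine.
The molecule carries a dimethylamino group (-N(CH3)2), whose atoms satisfy every constraint of the query, so the pattern matches.

Yes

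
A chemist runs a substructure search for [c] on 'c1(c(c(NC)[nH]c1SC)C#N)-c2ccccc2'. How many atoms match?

The query [c] means: lowercase c matches aromatic carbon only.
Check the 17 heavy atoms by environment: 1× n (aromatic) → no; 10× c (aromatic) → match; 1× S → no; 3× C → no; 2× N → no.
That gives 10 matching atoms.

10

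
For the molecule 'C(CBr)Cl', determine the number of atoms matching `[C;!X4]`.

0

The query [C;!X4] means: aliphatic carbon that does not have four total connections.
Check the 4 heavy atoms by environment: 2× C (X4) → no; 1× Br (X1) → no; 1× Cl (X1) → no.
No environment satisfies the query, so 0 matching atoms.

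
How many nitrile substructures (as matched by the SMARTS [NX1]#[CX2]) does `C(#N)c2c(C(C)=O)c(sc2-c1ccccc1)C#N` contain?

2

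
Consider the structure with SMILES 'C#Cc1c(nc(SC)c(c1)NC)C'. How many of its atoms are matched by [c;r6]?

The query [c;r6] means: aromatic carbon that belongs to a six-membered ring.
Check the 13 heavy atoms by environment: 1× n (aromatic, in 6-ring) → no; 5× c (aromatic, in 6-ring) → match; 5× C (acyclic) → no; 1× S (acyclic) → no; 1× N (acyclic) → no.
That gives 5 matching atoms.

5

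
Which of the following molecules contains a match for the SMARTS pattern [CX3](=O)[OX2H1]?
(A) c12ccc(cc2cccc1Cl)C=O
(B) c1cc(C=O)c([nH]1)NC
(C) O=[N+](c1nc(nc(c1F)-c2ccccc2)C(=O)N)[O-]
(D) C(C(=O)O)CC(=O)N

D

[CX3](=O)[OX2H1] describes an sp2 carbon double-bonded to O and single-bonded to an -OH oxygen (a carboxylic acid).
(A) has an aldehyde (-CHO) but there is no singly-bonded oxygen on the carbonyl carbon.
(B) has an aldehyde (-CHO) but there is no singly-bonded oxygen on the carbonyl carbon.
(C) has a primary amide (-C(=O)NH2) but the carbonyl is bonded to N, not to an -OH oxygen.
(D) contains a carboxylic acid group (-C(=O)OH), which satisfies every atom and bond constraint.
So the answer is (D).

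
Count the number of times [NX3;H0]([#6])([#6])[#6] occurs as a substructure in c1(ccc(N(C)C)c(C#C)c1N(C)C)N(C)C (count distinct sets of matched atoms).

3

[NX3;H0]([#6])([#6])[#6] is the SMARTS for a tertiary amine: a trivalent nitrogen with no H, bonded to three carbons.
The molecule carries 3 separate instances of a dimethylamino group (-N(CH3)2) meeting every constraint; each maps to a distinct set of atoms, giving 3 matches.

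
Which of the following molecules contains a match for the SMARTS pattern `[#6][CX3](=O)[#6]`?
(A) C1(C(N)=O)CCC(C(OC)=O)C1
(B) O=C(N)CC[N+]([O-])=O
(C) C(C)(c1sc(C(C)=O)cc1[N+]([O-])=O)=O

C

[#6][CX3](=O)[#6] describes a carbonyl carbon (no H) flanked by two carbons (a ketone).
(A) has a primary amide (-C(=O)NH2) but one neighbour of the carbonyl carbon is N, not C.
(B) has a primary amide (-C(=O)NH2) but one neighbour of the carbonyl carbon is N, not C.
(C) contains an acetyl/ketone group (-C(=O)CH3), which satisfies every atom and bond constraint.
So the answer is (C).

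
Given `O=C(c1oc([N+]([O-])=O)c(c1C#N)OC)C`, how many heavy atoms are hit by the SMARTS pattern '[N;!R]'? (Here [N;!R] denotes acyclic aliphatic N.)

2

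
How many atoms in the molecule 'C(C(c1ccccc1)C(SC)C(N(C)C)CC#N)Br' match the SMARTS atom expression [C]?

9

The query [C] means: uppercase C matches aliphatic (non-aromatic) carbon only.
Check the 19 heavy atoms by environment: 9× C → match; 6× c (aromatic) → no; 2× N → no; 1× Br → no; 1× S → no.
That gives 9 matching atoms.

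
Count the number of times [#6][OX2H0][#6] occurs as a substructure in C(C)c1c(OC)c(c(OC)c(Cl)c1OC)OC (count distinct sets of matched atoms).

4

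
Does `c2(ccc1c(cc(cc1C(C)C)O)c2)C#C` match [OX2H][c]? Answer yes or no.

The pattern [OX2H][c] describes a hydroxyl oxygen attached to an aromatic carbon — a phenol.
The molecule carries a hydroxyl group (-OH), whose atoms satisfy every constraint of the query, so the pattern matches.

Yes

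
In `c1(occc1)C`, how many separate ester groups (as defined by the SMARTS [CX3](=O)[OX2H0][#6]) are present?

0

[CX3](=O)[OX2H0][#6] is the SMARTS for an ester: a carbonyl carbon bonded to an oxygen that is itself bonded to carbon (no H on that O).
No fragment in the molecule satisfies every constraint, giving 0 matches.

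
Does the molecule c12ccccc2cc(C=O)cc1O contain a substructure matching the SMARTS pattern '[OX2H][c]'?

Yes

The pattern [OX2H][c] describes a hydroxyl oxygen attached to an aromatic carbon — a phenol.
The molecule carries a hydroxyl group (-OH), whose atoms satisfy every constraint of the query, so the pattern matches.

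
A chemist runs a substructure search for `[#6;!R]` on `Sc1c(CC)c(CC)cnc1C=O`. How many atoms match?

Check the 13 heavy atoms by environment: 1× n (aromatic, in 6-ring) → no; 5× c (aromatic, in 6-ring) → no; 5× C (acyclic) → match; 1× S (acyclic) → no; 1× O (acyclic) → no.
That gives 5 matching atoms.

5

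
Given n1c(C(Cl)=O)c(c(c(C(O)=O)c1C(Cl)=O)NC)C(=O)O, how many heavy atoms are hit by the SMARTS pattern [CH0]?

4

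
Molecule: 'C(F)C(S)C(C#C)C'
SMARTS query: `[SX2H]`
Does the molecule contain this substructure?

Yes

The pattern [SX2H] describes an aliphatic sulfur with two connections, one being H — a thiol.
The molecule carries a thiol (-SH), whose atoms satisfy every constraint of the query, so the pattern matches.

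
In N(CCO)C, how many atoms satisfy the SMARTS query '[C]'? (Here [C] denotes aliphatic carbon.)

The query [C] means: uppercase C matches aliphatic (non-aromatic) carbon only.
Check the 5 heavy atoms by environment: 3× C → match; 1× N → no; 1× O → no.
That gives 3 matching atoms.

3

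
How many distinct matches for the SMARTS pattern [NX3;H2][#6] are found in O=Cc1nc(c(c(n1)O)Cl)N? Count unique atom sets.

[NX3;H2][#6] is the SMARTS for a primary amine: a trivalent nitrogen with two H attached to carbon.
Exactly one fragment in the molecule meets all constraints, giving 1 match.

1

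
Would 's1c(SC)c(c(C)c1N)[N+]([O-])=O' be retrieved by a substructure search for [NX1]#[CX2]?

The pattern [NX1]#[CX2] describes a nitrogen triple-bonded to a two-connected carbon — a nitrile.
The closest candidate here is a primary amino group (-NH2), but the nitrogen is NX3 (three connections), not NX1 triple-bonded. No other fragment satisfies the full query, so there is no match.

No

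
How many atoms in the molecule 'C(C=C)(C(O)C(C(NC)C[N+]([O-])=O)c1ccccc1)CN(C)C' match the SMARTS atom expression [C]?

11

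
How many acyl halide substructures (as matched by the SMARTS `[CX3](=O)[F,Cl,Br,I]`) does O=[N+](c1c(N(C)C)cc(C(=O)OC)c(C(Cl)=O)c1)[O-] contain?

[CX3](=O)[F,Cl,Br,I] is the SMARTS for an acyl halide: a carbonyl carbon bonded to a halogen.
Exactly one fragment in the molecule meets all constraints, giving 1 match.

1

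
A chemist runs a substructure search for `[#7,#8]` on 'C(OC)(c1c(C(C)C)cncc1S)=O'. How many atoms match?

3

Check the 14 heavy atoms by environment: 1× n (aromatic) → match; 5× c (aromatic) → no; 1× S → no; 5× C → no; 2× O → match.
Summing the matching environments: 1 + 2 = 3 matching atoms.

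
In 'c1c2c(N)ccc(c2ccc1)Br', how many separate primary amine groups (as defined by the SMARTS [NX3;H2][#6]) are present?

1

[NX3;H2][#6] is the SMARTS for a primary amine: a trivalent nitrogen with two H attached to carbon.
Exactly one fragment in the molecule meets all constraints, giving 1 match.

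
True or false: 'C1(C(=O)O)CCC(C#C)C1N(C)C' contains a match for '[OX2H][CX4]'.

The pattern [OX2H][CX4] describes a hydroxyl oxygen bound to an sp3 (X4) carbon — an aliphatic alcohol.
The closest candidate here is a carboxylic acid group (-C(=O)OH), but the -OH is on a CX3 carbonyl carbon, not a CX4 carbon. No other fragment satisfies the full query, so there is no match.

False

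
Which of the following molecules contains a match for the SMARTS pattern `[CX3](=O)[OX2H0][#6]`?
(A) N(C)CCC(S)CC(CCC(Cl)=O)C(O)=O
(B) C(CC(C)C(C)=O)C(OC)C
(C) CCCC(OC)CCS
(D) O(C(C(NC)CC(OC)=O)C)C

D

[CX3](=O)[OX2H0][#6] describes a carbonyl carbon bonded to an oxygen that is itself bonded to carbon (no H on that O) (an ester).
(A) has a carboxylic acid group (-C(=O)OH) but the singly-bonded O carries H (OX2H1, not H0).
(B) has a methoxy ether (-OCH3) but the ether oxygen is not adjacent to a C=O carbon.
(C) has a methoxy ether (-OCH3) but the ether oxygen is not adjacent to a C=O carbon.
(D) contains a methyl-ester group (-C(=O)OCH3), which satisfies every atom and bond constraint.
So the answer is (D).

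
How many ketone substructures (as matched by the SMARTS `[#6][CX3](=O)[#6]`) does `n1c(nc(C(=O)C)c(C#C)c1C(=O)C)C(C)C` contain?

2

[#6][CX3](=O)[#6] is the SMARTS for a ketone: a carbonyl carbon (no H) flanked by two carbons.
The molecule carries 2 separate instances of an acetyl/ketone group (-C(=O)CH3) meeting every constraint; each maps to a distinct set of atoms, giving 2 matches.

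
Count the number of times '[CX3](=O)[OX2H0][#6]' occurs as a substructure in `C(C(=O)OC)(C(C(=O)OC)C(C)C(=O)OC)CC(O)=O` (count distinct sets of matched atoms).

3

[CX3](=O)[OX2H0][#6] is the SMARTS for an ester: a carbonyl carbon bonded to an oxygen that is itself bonded to carbon (no H on that O).
The molecule carries 3 separate instances of a methyl-ester group (-C(=O)OCH3) meeting every constraint; each maps to a distinct set of atoms, giving 3 matches.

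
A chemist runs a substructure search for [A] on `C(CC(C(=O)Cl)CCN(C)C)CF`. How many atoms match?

13

Check the 13 heavy atoms by environment: 9× C → match; 1× N → match; 1× F → match; 1× O → match; 1× Cl → match.
Summing the matching environments: 9 + 1 + 1 + 1 + 1 = 13 matching atoms.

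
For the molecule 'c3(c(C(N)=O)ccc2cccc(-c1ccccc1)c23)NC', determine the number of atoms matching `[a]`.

16

The query [a] means: a matches any aromatic atom.
Check the 21 heavy atoms by environment: 16× c (aromatic) → match; 2× N → no; 2× C → no; 1× O → no.
That gives 16 matching atoms.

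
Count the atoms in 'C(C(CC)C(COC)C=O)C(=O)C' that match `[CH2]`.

3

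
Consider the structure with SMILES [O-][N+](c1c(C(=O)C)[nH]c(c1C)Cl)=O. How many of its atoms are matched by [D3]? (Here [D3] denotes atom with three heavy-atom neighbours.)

6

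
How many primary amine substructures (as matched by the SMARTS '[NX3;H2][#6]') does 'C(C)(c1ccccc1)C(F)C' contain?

0

[NX3;H2][#6] is the SMARTS for a primary amine: a trivalent nitrogen with two H attached to carbon.
No fragment in the molecule satisfies every constraint, giving 0 matches.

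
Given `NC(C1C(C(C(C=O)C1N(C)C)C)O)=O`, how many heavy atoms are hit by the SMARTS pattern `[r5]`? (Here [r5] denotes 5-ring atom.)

5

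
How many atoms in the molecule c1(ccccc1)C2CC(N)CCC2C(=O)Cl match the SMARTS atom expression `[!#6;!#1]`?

3

The query [!#6;!#1] means: not carbon and not hydrogen — any heteroatom.
Check the 16 heavy atoms by environment: 7× C → no; 1× N → match; 1× O → match; 1× Cl → match; 6× c (aromatic) → no.
Summing the matching environments: 1 + 1 + 1 = 3 matching atoms.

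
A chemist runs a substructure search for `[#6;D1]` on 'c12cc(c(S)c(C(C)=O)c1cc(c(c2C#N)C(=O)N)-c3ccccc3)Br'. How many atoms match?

1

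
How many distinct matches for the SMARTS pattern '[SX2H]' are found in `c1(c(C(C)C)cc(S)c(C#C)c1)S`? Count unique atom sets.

2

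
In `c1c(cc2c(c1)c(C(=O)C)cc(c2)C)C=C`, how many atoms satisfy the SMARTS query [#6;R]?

The query [#6;R] means: carbon that is part of a ring.
Check the 16 heavy atoms by environment: 10× c (aromatic, in 6-ring) → match; 5× C (acyclic) → no; 1× O (acyclic) → no.
That gives 10 matching atoms.

10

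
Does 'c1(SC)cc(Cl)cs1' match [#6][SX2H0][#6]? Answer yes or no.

Yes

The pattern [#6][SX2H0][#6] describes an aliphatic sulfur bridging two carbons with no H on the sulfur — a thioether.
The molecule carries a methylthio ether (-SCH3), whose atoms satisfy every constraint of the query, so the pattern matches.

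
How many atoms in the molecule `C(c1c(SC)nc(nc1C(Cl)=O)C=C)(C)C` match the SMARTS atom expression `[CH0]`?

The query [CH0] means: aliphatic carbon with no attached hydrogen.
Check the 16 heavy atoms by environment: 2× n (aromatic, H0) → no; 4× c (aromatic, H0) → no; 1× S (H0) → no; 3× C (H3) → no; 2× C (H1) → no; 1× C (H2) → no; 1× C (H0) → match; 1× O (H0) → no; 1× Cl (H0) → no.
That gives 1 matching atom.

1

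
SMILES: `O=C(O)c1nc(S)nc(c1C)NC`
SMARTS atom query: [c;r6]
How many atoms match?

4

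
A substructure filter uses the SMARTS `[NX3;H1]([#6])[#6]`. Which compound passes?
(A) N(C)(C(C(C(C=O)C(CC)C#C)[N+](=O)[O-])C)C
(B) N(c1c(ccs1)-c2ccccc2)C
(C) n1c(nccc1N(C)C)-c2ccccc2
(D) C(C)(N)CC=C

B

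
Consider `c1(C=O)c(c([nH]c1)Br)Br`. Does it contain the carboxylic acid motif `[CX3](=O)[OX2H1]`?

The pattern [CX3](=O)[OX2H1] describes an sp2 carbon double-bonded to O and single-bonded to an -OH oxygen — a carboxylic acid.
The closest candidate here is an aldehyde (-CHO), but there is no singly-bonded oxygen on the carbonyl carbon. No other fragment satisfies the full query, so there is no match.

No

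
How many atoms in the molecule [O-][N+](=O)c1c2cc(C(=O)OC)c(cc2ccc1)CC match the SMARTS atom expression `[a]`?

10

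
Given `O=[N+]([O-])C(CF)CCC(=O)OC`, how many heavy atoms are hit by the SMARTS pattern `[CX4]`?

5

Check the 12 heavy atoms by environment: 5× C (X4) → match; 1× F (X1) → no; 1× N (charge +1, X3) → no; 1× O (charge -1, X1) → no; 2× O (X1) → no; 1× C (X3) → no; 1× O (X2) → no.
That gives 5 matching atoms.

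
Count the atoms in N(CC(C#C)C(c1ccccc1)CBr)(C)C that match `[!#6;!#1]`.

The query [!#6;!#1] means: not carbon and not hydrogen — any heteroatom.
Check the 16 heavy atoms by environment: 8× C → no; 1× Br → match; 6× c (aromatic) → no; 1× N → match.
Summing the matching environments: 1 + 1 = 2 matching atoms.

2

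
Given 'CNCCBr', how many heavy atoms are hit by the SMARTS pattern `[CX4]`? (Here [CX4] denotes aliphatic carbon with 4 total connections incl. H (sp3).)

3

The query [CX4] means: C with X4: aliphatic carbon with exactly 4 total connections (bonds + H).
Check the 5 heavy atoms by environment: 3× C (X4) → match; 1× N (X3) → no; 1× Br (X1) → no.
That gives 3 matching atoms.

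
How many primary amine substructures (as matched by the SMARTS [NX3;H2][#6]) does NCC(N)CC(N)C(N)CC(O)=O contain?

[NX3;H2][#6] is the SMARTS for a primary amine: a trivalent nitrogen with two H attached to carbon.
The molecule carries 4 separate instances of a primary amino group (-NH2) meeting every constraint; each maps to a distinct set of atoms, giving 4 matches.

4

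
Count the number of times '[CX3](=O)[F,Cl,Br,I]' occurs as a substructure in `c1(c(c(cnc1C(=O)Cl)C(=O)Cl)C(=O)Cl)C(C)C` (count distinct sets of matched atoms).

3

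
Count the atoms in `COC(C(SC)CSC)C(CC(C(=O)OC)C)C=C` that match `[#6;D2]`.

3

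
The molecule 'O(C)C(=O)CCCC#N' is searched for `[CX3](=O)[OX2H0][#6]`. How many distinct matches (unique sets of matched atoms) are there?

[CX3](=O)[OX2H0][#6] is the SMARTS for an ester: a carbonyl carbon bonded to an oxygen that is itself bonded to carbon (no H on that O).
Exactly one fragment in the molecule meets all constraints, giving 1 match.

1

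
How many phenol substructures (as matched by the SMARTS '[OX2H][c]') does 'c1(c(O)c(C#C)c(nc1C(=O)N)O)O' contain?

3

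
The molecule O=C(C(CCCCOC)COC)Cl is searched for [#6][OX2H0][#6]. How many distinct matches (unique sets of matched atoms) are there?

[#6][OX2H0][#6] is the SMARTS for an ether: an aliphatic oxygen bridging two carbons with no H on the oxygen.
The molecule carries 2 separate instances of a methoxy ether (-OCH3) meeting every constraint; each maps to a distinct set of atoms, giving 2 matches.

2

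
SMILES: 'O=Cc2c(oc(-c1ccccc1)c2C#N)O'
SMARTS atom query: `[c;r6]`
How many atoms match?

6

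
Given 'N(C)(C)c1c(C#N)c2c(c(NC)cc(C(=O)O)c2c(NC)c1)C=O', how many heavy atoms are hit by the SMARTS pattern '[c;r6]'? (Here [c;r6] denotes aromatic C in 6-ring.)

The query [c;r6] means: aromatic carbon that belongs to a six-membered ring.
Check the 24 heavy atoms by environment: 10× c (aromatic, in 6-ring) → match; 7× C (acyclic) → no; 3× O (acyclic) → no; 4× N (acyclic) → no.
That gives 10 matching atoms.

10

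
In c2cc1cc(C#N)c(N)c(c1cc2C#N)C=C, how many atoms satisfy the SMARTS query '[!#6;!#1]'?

3

The query [!#6;!#1] means: not carbon and not hydrogen — any heteroatom.
Check the 17 heavy atoms by environment: 10× c (aromatic) → no; 4× C → no; 3× N → match.
That gives 3 matching atoms.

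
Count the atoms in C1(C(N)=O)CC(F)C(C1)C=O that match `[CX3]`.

The query [CX3] means: C with X3: aliphatic carbon with exactly 3 total connections.
Check the 11 heavy atoms by environment: 5× C (X4) → no; 2× C (X3) → match; 2× O (X1) → no; 1× F (X1) → no; 1× N (X3) → no.
That gives 2 matching atoms.

2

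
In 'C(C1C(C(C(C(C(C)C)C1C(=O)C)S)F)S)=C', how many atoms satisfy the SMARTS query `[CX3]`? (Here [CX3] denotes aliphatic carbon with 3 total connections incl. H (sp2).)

3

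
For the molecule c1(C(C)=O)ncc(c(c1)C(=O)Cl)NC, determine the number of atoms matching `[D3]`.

The query [D3] means: atom with exactly three heavy-atom neighbours.
Check the 14 heavy atoms by environment: 1× n (aromatic, D2) → no; 2× c (aromatic, D2) → no; 3× c (aromatic, D3) → match; 2× C (D3) → match; 2× O (D1) → no; 1× Cl (D1) → no; 1× N (D2) → no; 2× C (D1) → no.
Summing the matching environments: 3 + 2 = 5 matching atoms.

5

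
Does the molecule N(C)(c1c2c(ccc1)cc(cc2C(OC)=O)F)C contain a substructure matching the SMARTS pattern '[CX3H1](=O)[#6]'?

No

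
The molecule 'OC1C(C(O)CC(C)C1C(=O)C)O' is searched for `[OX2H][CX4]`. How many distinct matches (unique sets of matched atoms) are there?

[OX2H][CX4] is the SMARTS for an aliphatic alcohol: a hydroxyl oxygen bound to an sp3 (X4) carbon.
The molecule carries 3 separate instances of a hydroxyl group (-OH) meeting every constraint; each maps to a distinct set of atoms, giving 3 matches.

3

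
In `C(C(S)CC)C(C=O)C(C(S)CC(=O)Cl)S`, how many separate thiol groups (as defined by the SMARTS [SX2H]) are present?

[SX2H] is the SMARTS for a thiol: an aliphatic sulfur with two connections, one being H.
The molecule carries 3 separate instances of a thiol (-SH) meeting every constraint; each maps to a distinct set of atoms, giving 3 matches.

3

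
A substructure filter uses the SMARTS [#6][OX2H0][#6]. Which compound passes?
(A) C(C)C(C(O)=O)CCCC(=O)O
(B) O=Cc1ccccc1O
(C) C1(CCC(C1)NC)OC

C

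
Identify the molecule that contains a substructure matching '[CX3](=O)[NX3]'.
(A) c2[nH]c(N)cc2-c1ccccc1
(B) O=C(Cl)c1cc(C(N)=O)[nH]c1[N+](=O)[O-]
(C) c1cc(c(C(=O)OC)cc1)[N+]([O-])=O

B

[CX3](=O)[NX3] describes a carbonyl carbon bonded to a trivalent nitrogen (an amide).
(A) has a primary amino group (-NH2) but the -NH2 is not attached to a carbonyl carbon.
(B) contains a primary amide (-C(=O)NH2), which satisfies every atom and bond constraint.
(C) has a methyl-ester group (-C(=O)OCH3) but the carbonyl is bonded to O, not to an NX3 nitrogen.
So the answer is (B).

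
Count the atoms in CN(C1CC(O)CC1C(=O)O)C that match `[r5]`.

5

The query [r5] means: r5 matches atoms in a five-membered ring.
Check the 12 heavy atoms by environment: 5× C (in 5-ring) → match; 1× N (acyclic) → no; 3× C (acyclic) → no; 3× O (acyclic) → no.
That gives 5 matching atoms.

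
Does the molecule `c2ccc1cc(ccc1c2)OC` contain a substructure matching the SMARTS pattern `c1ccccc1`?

Yes

The pattern c1ccccc1 describes six aromatic carbons in a ring — a benzene ring.
The required atom environment is present in the molecule, so the pattern matches.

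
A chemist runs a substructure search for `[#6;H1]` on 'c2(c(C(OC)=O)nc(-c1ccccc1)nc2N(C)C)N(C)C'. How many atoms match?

5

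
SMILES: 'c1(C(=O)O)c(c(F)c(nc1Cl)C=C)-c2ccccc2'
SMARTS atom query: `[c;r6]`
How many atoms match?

The query [c;r6] means: aromatic carbon that belongs to a six-membered ring.
Check the 19 heavy atoms by environment: 1× n (aromatic, in 6-ring) → no; 11× c (aromatic, in 6-ring) → match; 1× F (acyclic) → no; 3× C (acyclic) → no; 2× O (acyclic) → no; 1× Cl (acyclic) → no.
That gives 11 matching atoms.

11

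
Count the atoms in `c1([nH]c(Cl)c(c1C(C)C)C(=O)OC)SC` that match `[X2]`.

The query [X2] means: any atom with exactly two total connections (bonds + H).
Check the 15 heavy atoms by environment: 1× n (aromatic, X3) → no; 4× c (aromatic, X3) → no; 1× C (X3) → no; 1× O (X1) → no; 1× O (X2) → match; 5× C (X4) → no; 1× Cl (X1) → no; 1× S (X2) → match.
Summing the matching environments: 1 + 1 = 2 matching atoms.

2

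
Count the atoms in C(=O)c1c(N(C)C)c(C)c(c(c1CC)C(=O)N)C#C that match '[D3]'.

The query [D3] means: atom with exactly three heavy-atom neighbours.
Check the 19 heavy atoms by environment: 6× c (aromatic, D3) → match; 1× C (D3) → match; 2× O (D1) → no; 1× N (D1) → no; 3× C (D2) → no; 5× C (D1) → no; 1× N (D3) → match.
Summing the matching environments: 6 + 1 + 1 = 8 matching atoms.

8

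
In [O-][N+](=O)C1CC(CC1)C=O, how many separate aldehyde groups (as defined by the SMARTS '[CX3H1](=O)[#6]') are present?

1

[CX3H1](=O)[#6] is the SMARTS for an aldehyde: an sp2 carbon with one H, double-bonded to O and single-bonded to carbon.
Exactly one fragment in the molecule meets all constraints, giving 1 match.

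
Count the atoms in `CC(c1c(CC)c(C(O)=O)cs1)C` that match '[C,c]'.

The query [C,c] means: comma = OR; matches aliphatic or aromatic carbon — same as #6.
Check the 13 heavy atoms by environment: 1× s (aromatic) → no; 4× c (aromatic) → match; 6× C → match; 2× O → no.
Summing the matching environments: 4 + 6 = 10 matching atoms.

10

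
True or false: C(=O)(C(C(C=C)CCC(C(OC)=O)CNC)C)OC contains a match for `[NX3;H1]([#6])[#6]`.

The pattern [NX3;H1]([#6])[#6] describes a trivalent nitrogen with one H, bonded to two carbons — a secondary amine.
The molecule carries an N-methylamino group (-NHCH3), whose atoms satisfy every constraint of the query, so the pattern matches.

True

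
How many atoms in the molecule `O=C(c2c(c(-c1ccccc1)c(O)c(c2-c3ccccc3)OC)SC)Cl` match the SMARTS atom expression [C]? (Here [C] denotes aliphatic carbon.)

3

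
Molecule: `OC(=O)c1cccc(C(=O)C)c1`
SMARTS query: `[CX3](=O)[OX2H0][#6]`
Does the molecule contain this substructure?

No

The pattern [CX3](=O)[OX2H0][#6] describes a carbonyl carbon bonded to an oxygen that is itself bonded to carbon (no H on that O) — an ester.
The closest candidate here is a carboxylic acid group (-C(=O)OH), but the singly-bonded O carries H (OX2H1, not H0). No other fragment satisfies the full query, so there is no match.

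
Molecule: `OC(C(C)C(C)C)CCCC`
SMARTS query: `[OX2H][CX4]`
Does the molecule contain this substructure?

The pattern [OX2H][CX4] describes a hydroxyl oxygen bound to an sp3 (X4) carbon — an aliphatic alcohol.
The molecule carries a hydroxyl group (-OH), whose atoms satisfy every constraint of the query, so the pattern matches.

Yes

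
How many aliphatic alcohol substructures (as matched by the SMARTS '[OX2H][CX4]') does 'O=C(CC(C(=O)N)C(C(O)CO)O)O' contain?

3

[OX2H][CX4] is the SMARTS for an aliphatic alcohol: a hydroxyl oxygen bound to an sp3 (X4) carbon.
The molecule carries 3 separate instances of a hydroxyl group (-OH) meeting every constraint; each maps to a distinct set of atoms, giving 3 matches.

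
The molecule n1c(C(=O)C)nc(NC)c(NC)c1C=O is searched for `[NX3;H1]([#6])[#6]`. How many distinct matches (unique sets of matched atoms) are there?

2

[NX3;H1]([#6])[#6] is the SMARTS for a secondary amine: a trivalent nitrogen with one H, bonded to two carbons.
The molecule carries 2 separate instances of an N-methylamino group (-NHCH3) meeting every constraint; each maps to a distinct set of atoms, giving 2 matches.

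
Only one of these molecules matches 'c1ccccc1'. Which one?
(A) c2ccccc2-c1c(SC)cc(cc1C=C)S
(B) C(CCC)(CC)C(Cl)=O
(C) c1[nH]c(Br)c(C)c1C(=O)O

A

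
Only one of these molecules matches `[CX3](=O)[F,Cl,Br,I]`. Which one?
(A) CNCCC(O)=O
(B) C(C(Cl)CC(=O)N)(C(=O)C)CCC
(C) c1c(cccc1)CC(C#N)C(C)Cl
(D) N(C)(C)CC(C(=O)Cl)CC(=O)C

[CX3](=O)[F,Cl,Br,I] describes a carbonyl carbon bonded to a halogen (an acyl halide).
(A) has a carboxylic acid group (-C(=O)OH) but the carbonyl is bonded to -OH, not to a halogen.
(B) has a chloro substituent but the Cl is not on a carbonyl carbon.
(C) has a chloro substituent but the Cl is not on a carbonyl carbon.
(D) contains an acyl chloride (-C(=O)Cl), which satisfies every atom and bond constraint.
So the answer is (D).

D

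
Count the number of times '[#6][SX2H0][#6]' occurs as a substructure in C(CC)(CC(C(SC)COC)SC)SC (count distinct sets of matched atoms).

[#6][SX2H0][#6] is the SMARTS for a thioether: an aliphatic sulfur bridging two carbons with no H on the sulfur.
The molecule carries 3 separate instances of a methylthio ether (-SCH3) meeting every constraint; each maps to a distinct set of atoms, giving 3 matches.

3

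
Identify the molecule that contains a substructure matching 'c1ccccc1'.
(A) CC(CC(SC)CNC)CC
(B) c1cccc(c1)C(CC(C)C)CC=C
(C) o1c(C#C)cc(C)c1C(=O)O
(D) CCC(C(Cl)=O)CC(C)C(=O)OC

B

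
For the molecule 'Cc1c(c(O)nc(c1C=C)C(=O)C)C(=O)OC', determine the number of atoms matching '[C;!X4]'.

4

The query [C;!X4] means: aliphatic carbon that does not have four total connections.
Check the 17 heavy atoms by environment: 1× n (aromatic, X2) → no; 5× c (aromatic, X3) → no; 4× C (X3) → match; 2× O (X1) → no; 3× C (X4) → no; 2× O (X2) → no.
That gives 4 matching atoms.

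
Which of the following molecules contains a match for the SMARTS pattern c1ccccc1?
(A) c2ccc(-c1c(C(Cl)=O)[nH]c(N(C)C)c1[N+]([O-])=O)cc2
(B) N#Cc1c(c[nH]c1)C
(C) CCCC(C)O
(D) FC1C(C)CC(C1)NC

A

c1ccccc1 describes six aromatic carbons in a ring (a benzene ring).
(A) contains a phenyl ring, which satisfies every atom and bond constraint.
(B) has a methyl group (-CH3) but no six-membered all-carbon aromatic ring is present.
(C) has a methyl group (-CH3) but no six-membered all-carbon aromatic ring is present.
(D) has a methyl group (-CH3) but no six-membered all-carbon aromatic ring is present.
So the answer is (A).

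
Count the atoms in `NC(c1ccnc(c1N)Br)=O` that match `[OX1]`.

1

The query [OX1] means: aliphatic oxygen with one total connection — typically a carbonyl =O or an oxide.
Check the 11 heavy atoms by environment: 1× n (aromatic, X2) → no; 5× c (aromatic, X3) → no; 2× N (X3) → no; 1× Br (X1) → no; 1× C (X3) → no; 1× O (X1) → match.
That gives 1 matching atom.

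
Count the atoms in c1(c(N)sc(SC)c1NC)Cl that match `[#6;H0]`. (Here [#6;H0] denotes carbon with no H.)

4

The query [#6;H0] means: any carbon with no attached hydrogen.
Check the 11 heavy atoms by environment: 1× s (aromatic, H0) → no; 4× c (aromatic, H0) → match; 1× Cl (H0) → no; 1× S (H0) → no; 2× C (H3) → no; 1× N (H1) → no; 1× N (H2) → no.
That gives 4 matching atoms.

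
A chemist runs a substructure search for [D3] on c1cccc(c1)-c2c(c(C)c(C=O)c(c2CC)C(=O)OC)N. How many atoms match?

The query [D3] means: atom with exactly three heavy-atom neighbours.
Check the 22 heavy atoms by environment: 7× c (aromatic, D3) → match; 2× C (D2) → no; 2× O (D1) → no; 3× C (D1) → no; 5× c (aromatic, D2) → no; 1× N (D1) → no; 1× C (D3) → match; 1× O (D2) → no.
Summing the matching environments: 7 + 1 = 8 matching atoms.

8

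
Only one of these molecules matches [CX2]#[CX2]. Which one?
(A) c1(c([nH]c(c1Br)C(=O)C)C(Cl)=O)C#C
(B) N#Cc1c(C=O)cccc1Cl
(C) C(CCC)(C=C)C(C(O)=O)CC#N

A

[CX2]#[CX2] describes a carbon-carbon triple bond (an alkyne).
(A) contains an ethynyl group (-C#CH), which satisfies every atom and bond constraint.
(B) has a nitrile (-C#N) but the triple bond is C#N, not C#C.
(C) has a nitrile (-C#N) but the triple bond is C#N, not C#C.
So the answer is (A).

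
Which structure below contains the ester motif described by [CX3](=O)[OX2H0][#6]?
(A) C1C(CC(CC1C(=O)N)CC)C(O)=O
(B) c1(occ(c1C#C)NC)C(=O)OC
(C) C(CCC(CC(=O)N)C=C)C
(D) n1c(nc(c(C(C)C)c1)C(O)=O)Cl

B

[CX3](=O)[OX2H0][#6] describes a carbonyl carbon bonded to an oxygen that is itself bonded to carbon (no H on that O) (an ester).
(A) has a primary amide (-C(=O)NH2) but the carbonyl is bonded to N, not to an O-C linkage.
(B) contains a methyl-ester group (-C(=O)OCH3), which satisfies every atom and bond constraint.
(C) has a primary amide (-C(=O)NH2) but the carbonyl is bonded to N, not to an O-C linkage.
(D) has a carboxylic acid group (-C(=O)OH) but the singly-bonded O carries H (OX2H1, not H0).
So the answer is (B).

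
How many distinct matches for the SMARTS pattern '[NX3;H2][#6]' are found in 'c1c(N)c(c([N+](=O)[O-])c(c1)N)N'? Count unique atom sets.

3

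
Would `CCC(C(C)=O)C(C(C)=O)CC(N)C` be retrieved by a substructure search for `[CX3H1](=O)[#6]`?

The pattern [CX3H1](=O)[#6] describes an sp2 carbon with one H, double-bonded to O and single-bonded to carbon — an aldehyde.
The closest candidate here is an acetyl/ketone group (-C(=O)CH3), but the carbonyl carbon has H0 (two carbon neighbours), not H1. No other fragment satisfies the full query, so there is no match.

No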